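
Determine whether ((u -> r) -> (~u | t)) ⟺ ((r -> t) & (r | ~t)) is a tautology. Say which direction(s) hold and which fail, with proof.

(⇒) fails; (⇐) holds.

(←) Assume the antecedent. If u is true, the antecedent forces (u = T, r = F, t = F) or (u = T, r = T, t = T), and (u -> r) -> (~u | t) holds there. If u is false, (u -> r) -> (~u | t) reduces to true regardless of the other variables. Either way (u -> r) -> (~u | t) holds.

(→) This fails. Under u = F, r = T, t = F, the left side is true but the right side is false.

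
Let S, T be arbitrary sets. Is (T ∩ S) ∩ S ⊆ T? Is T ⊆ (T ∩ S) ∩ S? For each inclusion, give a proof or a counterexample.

(⟹) Let x ∈ (T ∩ S) ∩ S. Then x ∈ S ∩ T, from which x ∈ T.

(⟸) This inclusion fails. Take S = ∅, T = {1}; then 1 ∈ T but 1 ∉ (T ∩ S) ∩ S.

Only the forward inclusion holds.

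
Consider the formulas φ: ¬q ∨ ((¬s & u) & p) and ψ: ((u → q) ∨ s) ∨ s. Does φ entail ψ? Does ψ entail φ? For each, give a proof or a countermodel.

Forward direction. This fails. Under s = F, q = F, p = F, u = T, the left side is true but the right side is false.

Converse. This fails. Under s = F, q = T, p = F, u = F, the left side is false but the right side is true.

Neither direction holds.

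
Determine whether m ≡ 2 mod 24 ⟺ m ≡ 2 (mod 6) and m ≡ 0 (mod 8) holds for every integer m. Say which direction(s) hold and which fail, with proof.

Both directions fail.

(⇒) This fails: m = 2 gives 2 ≡ 2 (mod 24) but 2 ≡ 2 (mod 8), so the conjunction on the right does not hold.

(⇐) This fails: m = 8 satisfies both congruences on the right (8 ≡ 2 mod 6 and 8 ≡ 0 mod 8) yet 8 ≡ 8 (mod 24), not 2.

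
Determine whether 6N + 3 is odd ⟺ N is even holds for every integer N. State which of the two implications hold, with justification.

Not equivalent: only (⇐) holds.

(→) This fails: take N = 5. Then 6N + 3 = 33, which is odd, yet N = 5 is odd, not even.

(←) Suppose N is even. Since 6 is even, 6N is even for every N, so 6N + 3 has the same parity as 3, which is odd. Hence 6N + 3 is odd.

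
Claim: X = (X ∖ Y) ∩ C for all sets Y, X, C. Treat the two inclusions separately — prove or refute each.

(⟸) Let x ∈ (X ∖ Y) ∩ C. Then x ∈ X ∩ C and x ∉ Y, from which x ∈ X.

(⟹) This inclusion fails. Take Y = ∅, X = {1}, C = ∅; then 1 ∈ X but 1 ∉ (X ∖ Y) ∩ C.

Only the reverse inclusion holds.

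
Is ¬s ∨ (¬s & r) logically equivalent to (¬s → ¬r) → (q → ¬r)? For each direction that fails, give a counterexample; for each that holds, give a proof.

The forward direction holds; the converse fails.

(⟹) Assume the antecedent. If r is true, the antecedent forces (r = T, q = F, s = F) or (r = T, q = T, s = F), and (¬s → ¬r) → (q → ¬r) holds there. If r is false, (¬s → ¬r) → (q → ¬r) reduces to true regardless of the other variables. Either way (¬s → ¬r) → (q → ¬r) holds.

(⟸) This fails. Under r = F, q = F, s = T, the left side is false but the right side is true.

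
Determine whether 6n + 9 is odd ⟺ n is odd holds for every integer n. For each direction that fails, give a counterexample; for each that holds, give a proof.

(⟸) Suppose n is odd. Since 6 is even, 6n is even for every n, so 6n + 9 has the same parity as 9, which is odd. Hence 6n + 9 is odd.

(⟹) This fails: take n = 2. Then 6n + 9 = 21, which is odd, yet n = 2 is even, not odd.

Only the reverse direction holds.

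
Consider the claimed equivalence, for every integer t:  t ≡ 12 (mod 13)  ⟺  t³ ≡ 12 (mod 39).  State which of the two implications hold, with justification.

(→) This fails: take t = 25. Then 25 ≡ 12 (mod 13), but 25³ = 15625 ≡ 25 (mod 39), not 12.

(←) This fails: take t = 30. Then 30³ = 27000 ≡ 12 (mod 39), yet 30 ≡ 4 (mod 13), not 12.

Both directions fail.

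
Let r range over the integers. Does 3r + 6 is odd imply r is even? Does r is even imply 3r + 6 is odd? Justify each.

(⇒) fails and (⇐) fails.

Forward direction. This fails: r = 3 gives 3r + 6 = 15, which is odd, but 3 is odd, not even.

Converse. This also fails: r = 2 is even, but 3r + 6 = 12 is even, not odd.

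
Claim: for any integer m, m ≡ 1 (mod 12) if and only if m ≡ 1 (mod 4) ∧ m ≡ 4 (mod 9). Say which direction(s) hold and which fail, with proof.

(⇒) This fails: m = 1 gives 1 ≡ 1 (mod 12) but 1 ≡ 1 (mod 9), so the conjunction on the right does not hold.

(⇐) Conversely, if m ≡ 1 (mod 4) and m ≡ 4 (mod 9), then by the Chinese remainder theorem m ≡ 13 (mod 36). Since 13 ≡ 1 (mod 12) and 12 ∣ 36, we get m ≡ 1 (mod 12).

Only the converse holds.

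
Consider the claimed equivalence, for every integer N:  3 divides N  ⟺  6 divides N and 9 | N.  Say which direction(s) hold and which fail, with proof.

Only the converse holds.

(⇒) This fails: take N = 3. Certainly 3 ∣ 3, but 6 ∤ 3.

(⇐) Suppose 6 ∣ N and 9 ∣ N. Any common multiple of 6 and 9 is a multiple of their lcm; here lcm(6, 9) = 6·9/gcd(6, 9) = 54/3 = 18, so 18 ∣ N. Since 3 ∣ 18, it follows that 3 ∣ N.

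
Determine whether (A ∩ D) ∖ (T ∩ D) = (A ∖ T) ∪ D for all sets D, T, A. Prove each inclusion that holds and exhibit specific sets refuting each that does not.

(⟹) Let x ∈ (A ∩ D) ∖ (T ∩ D). Then x ∈ D ∩ A and x ∉ T, from which x ∈ (A ∖ T) ∪ D.

(⟸) This inclusion fails. Take D = {1}, T = ∅, A = ∅; then 1 ∈ (A ∖ T) ∪ D but 1 ∉ (A ∩ D) ∖ (T ∩ D).

Only the forward inclusion holds.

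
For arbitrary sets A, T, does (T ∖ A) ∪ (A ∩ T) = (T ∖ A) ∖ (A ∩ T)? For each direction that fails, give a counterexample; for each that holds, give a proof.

The sets are not equal: only the reverse inclusion holds.

Reverse inclusion. Let x ∈ (T ∖ A) ∖ (A ∩ T). Then x ∈ T and x ∉ A, from which x ∈ (T ∖ A) ∪ (A ∩ T).

Forward inclusion. This inclusion fails. Take A = {1}, T = {1}; then 1 ∈ (T ∖ A) ∪ (A ∩ T) but 1 ∉ (T ∖ A) ∖ (A ∩ T).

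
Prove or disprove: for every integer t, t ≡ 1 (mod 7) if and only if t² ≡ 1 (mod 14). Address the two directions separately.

(⇒) fails and (⇐) fails.

(→) This fails: take t = 8. Then 8 ≡ 1 (mod 7), but 8² = 64 ≡ 8 (mod 14), not 1.

(←) This fails: take t = 13. Then 13² = 169 ≡ 1 (mod 14), yet 13 ≡ 6 (mod 7), not 1.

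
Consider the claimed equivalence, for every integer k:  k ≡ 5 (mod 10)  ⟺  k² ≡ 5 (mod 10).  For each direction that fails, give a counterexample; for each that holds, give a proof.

Both implications hold.

(⇐) Suppose k² ≡ 5 (mod 10). The only residue r in {0, …, 9} with r² ≡ 5 (mod 10) is r = 5, so k ≡ 5 (mod 10).

(⇒) Suppose k ≡ 5 (mod 10). Write k = 10j + 5. Then (10j + 5)² = 100j² + 100j + 25 = 10(10j² + 10j + 2) + 5, so k² ≡ 5 (mod 10).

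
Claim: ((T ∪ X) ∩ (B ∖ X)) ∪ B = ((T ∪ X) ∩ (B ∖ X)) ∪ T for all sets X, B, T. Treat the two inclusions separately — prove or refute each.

(⊆) This inclusion fails. Take X = ∅, B = {1}, T = ∅; then 1 ∈ ((T ∪ X) ∩ (B ∖ X)) ∪ B but 1 ∉ ((T ∪ X) ∩ (B ∖ X)) ∪ T.

(⊇) This inclusion fails. Take X = ∅, B = ∅, T = {1}; then 1 ∈ ((T ∪ X) ∩ (B ∖ X)) ∪ T but 1 ∉ ((T ∪ X) ∩ (B ∖ X)) ∪ B.

Both inclusions fail.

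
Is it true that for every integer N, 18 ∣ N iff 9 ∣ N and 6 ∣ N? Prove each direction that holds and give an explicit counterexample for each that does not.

Both directions hold; the statement is true.

Forward direction. If 18 ∣ N, write N = 18q. Since 18 = 2·9, N = 9·(2q), so 9 ∣ N; and since 18 = 3·6, N = 6·(3q), so 6 ∣ N.

Converse. Suppose 9 ∣ N and 6 ∣ N. Any common multiple of 9 and 6 is a multiple of their lcm; here lcm(9, 6) = 9·6/gcd(9, 6) = 54/3 = 18, so 18 ∣ N.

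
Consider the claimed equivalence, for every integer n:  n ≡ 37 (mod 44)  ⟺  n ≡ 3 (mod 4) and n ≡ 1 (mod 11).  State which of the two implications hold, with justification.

(→) This fails: n = 37 gives 37 ≡ 37 (mod 44) but 37 ≡ 1 (mod 4), so the conjunction on the right does not hold.

(←) This fails: n = 23 satisfies both congruences on the right (23 ≡ 3 mod 4 and 23 ≡ 1 mod 11) yet 23 ≡ 23 (mod 44), not 37.

Neither direction holds.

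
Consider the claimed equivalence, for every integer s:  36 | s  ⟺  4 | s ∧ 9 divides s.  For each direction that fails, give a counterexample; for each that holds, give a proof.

The biconditional holds.

(⟹) If 36 ∣ s, write s = 36q. Since 36 = 9·4, s = 4·(9q), so 4 ∣ s; and since 36 = 4·9, s = 9·(4q), so 9 ∣ s.

(⟸) Suppose 4 ∣ s and 9 ∣ s. Any common multiple of 4 and 9 is a multiple of their lcm; here gcd(4, 9) = 1, so lcm(4, 9) = 4·9 = 36, so 36 ∣ s.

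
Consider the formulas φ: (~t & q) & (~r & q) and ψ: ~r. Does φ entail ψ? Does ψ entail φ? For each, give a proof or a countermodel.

(⇒) Assume the antecedent. If t is true, the antecedent cannot hold. If t is false, the antecedent forces (t = F, r = F, q = T), and ~r holds there. Either way ~r holds.

(⇐) This fails. Under t = F, r = F, q = F, the left side is false but the right side is true.

Only the forward direction holds.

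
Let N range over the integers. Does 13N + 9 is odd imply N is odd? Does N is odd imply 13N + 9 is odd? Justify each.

(→) This fails: N = 6 gives 13N + 9 = 87, which is odd, but 6 is even, not odd.

(←) This also fails: N = 5 is odd, but 13N + 9 = 74 is even, not odd.

Both directions fail.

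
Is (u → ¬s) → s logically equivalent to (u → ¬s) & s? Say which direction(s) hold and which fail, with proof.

The forward direction fails; the converse holds.

[⇒] This fails. Under s = T, u = T, the left side is true but the right side is false.

[⇐] Assume the antecedent. If s is true, (u → ¬s) → s reduces to true regardless of the other variables. If s is false, the antecedent cannot hold. Either way (u → ¬s) → s holds.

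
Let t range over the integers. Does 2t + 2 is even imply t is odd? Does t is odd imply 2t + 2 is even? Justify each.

(⇒) fails; (⇐) holds.

[⇒] This fails: take t = 0. Then 2t + 2 = 2, which is even, yet t = 0 is even, not odd.

[⇐] Suppose t is odd. Since 2 is even, 2t is even for every t, so 2t + 2 has the same parity as 2, which is even. Hence 2t + 2 is even.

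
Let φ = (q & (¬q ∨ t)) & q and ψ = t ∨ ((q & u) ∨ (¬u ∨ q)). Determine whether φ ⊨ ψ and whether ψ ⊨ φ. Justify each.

Only the forward direction holds.

[⇐] This fails. Under t = F, q = F, u = F, the left side is false but the right side is true.

[⇒] Assume the antecedent. If t is true, t ∨ ((q & u) ∨ (¬u ∨ q)) reduces to true regardless of the other variables. If t is false, the antecedent cannot hold. Either way t ∨ ((q & u) ∨ (¬u ∨ q)) holds.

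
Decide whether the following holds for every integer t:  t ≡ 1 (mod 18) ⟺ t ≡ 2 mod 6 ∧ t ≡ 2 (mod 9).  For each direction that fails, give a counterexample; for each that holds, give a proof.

(→) This fails: t = 1 gives 1 ≡ 1 (mod 18) but 1 ≡ 1 (mod 6), so the conjunction on the right does not hold.

(←) This fails: t = 2 satisfies both congruences on the right (2 ≡ 2 mod 6 and 2 ≡ 2 mod 9) yet 2 ≡ 2 (mod 18), not 1.

Both directions fail.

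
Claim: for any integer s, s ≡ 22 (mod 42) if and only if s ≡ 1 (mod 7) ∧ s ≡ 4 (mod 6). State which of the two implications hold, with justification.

[⇐] If s ≡ 1 (mod 7) and s ≡ 4 (mod 6), then by the Chinese remainder theorem s ≡ 22 (mod 42). This is exactly s ≡ 22 (mod 42).

[⇒] Suppose s ≡ 22 (mod 42); write s = 42j + 22. Since 7 ∣ 42, reducing mod 7 gives s ≡ 22 ≡ 1 (mod 7); since 6 ∣ 42, reducing mod 6 gives s ≡ 22 ≡ 4 (mod 6).

The biconditional holds.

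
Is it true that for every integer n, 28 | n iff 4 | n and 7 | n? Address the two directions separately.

Both directions hold.

(⟹) If 28 ∣ n, write n = 28q. Since 28 = 7·4, n = 4·(7q), so 4 ∣ n; and since 28 = 4·7, n = 7·(4q), so 7 ∣ n.

(⟸) Suppose 4 ∣ n and 7 ∣ n. Any common multiple of 4 and 7 is a multiple of their lcm; here gcd(4, 7) = 1, so lcm(4, 7) = 4·7 = 28, so 28 ∣ n.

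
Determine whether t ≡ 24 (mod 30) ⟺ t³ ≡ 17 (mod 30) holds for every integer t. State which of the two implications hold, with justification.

(⇒) fails and (⇐) fails.

(⇒) This fails: take t = 24. Then 24 ≡ 24 (mod 30), but 24³ = 13824 ≡ 24 (mod 30), not 17.

(⇐) This fails: take t = 23. Then 23³ = 12167 ≡ 17 (mod 30), yet 23 ≡ 23 (mod 30), not 24.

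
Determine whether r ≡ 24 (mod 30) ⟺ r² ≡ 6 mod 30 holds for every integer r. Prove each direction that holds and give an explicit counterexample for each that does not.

The forward direction holds; the converse fails.

Forward direction. Suppose r ≡ 24 (mod 30). Write r = 30j + 24. Then (30j + 24)² = 900j² + 1440j + 576 = 30(30j² + 48j + 19) + 6, so r² ≡ 6 (mod 30).

Converse. This fails: take r = 6. Then 6² = 36 ≡ 6 (mod 30), yet 6 ≡ 6 (mod 30), not 24.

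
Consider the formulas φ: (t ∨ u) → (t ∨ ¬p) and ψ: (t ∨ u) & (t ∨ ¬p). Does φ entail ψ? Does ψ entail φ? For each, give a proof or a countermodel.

Only the reverse direction holds.

[⇒] This fails. Under t = F, p = F, u = F, the left side is true but the right side is false.

[⇐] Assume the antecedent. If t is true, (t ∨ u) → (t ∨ ¬p) reduces to true regardless of the other variables. If t is false, the antecedent forces (t = F, p = F, u = T), and (t ∨ u) → (t ∨ ¬p) holds there. Either way (t ∨ u) → (t ∨ ¬p) holds.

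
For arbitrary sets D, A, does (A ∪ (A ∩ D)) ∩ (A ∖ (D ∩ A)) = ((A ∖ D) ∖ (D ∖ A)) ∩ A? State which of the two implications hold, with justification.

Both inclusions hold; the sets are equal.

(⟹) Let x ∈ (A ∪ (A ∩ D)) ∩ (A ∖ (D ∩ A)). Then x ∈ A and x ∉ D, from which x ∈ ((A ∖ D) ∖ (D ∖ A)) ∩ A.

(⟸) Let x ∈ ((A ∖ D) ∖ (D ∖ A)) ∩ A. Then x ∈ A and x ∉ D, from which x ∈ (A ∪ (A ∩ D)) ∩ (A ∖ (D ∩ A)).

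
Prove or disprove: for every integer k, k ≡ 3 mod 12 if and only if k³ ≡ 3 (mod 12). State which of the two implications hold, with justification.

Both directions hold.

Forward direction. Suppose k ≡ 3 mod 12. Write k = 12j + 3. Then (12j + 3)³ = 1728j³ + 1296j² + 324j + 27 = 12(144j³ + 108j² + 27j + 2) + 3, so k³ ≡ 3 (mod 12).

Converse. Suppose k³ ≡ 3 (mod 12). The only residue r in {0, …, 11} with r³ ≡ 3 (mod 12) is r = 3, so k ≡ 3 (mod 12).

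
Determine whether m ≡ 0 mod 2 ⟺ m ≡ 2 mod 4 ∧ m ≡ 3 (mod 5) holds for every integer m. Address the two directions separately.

[⇒] This fails: m = 0 gives 0 ≡ 0 (mod 2) but 0 ≡ 0 (mod 4), so the conjunction on the right does not hold.

[⇐] Conversely, if m ≡ 2 (mod 4) and m ≡ 3 (mod 5), then by the Chinese remainder theorem m ≡ 18 (mod 20). Since 18 ≡ 0 (mod 2) and 2 ∣ 20, we get m ≡ 0 (mod 2).

Only the reverse direction holds.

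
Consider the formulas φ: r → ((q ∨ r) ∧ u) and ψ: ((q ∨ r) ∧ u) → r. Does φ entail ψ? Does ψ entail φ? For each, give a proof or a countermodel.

Neither direction holds.

(⇒) This fails. Under q = T, u = T, r = F, the left side is true but the right side is false.

(⇐) This fails. Under q = F, u = F, r = T, the left side is false but the right side is true.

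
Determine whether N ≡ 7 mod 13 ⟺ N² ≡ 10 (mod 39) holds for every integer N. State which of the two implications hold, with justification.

(⇒) fails and (⇐) fails.

(⇒) This fails: take N = 33. Then 33 ≡ 7 (mod 13), but 33² = 1089 ≡ 36 (mod 39), not 10.

(⇐) This fails: take N = 19. Then 19² = 361 ≡ 10 (mod 39), yet 19 ≡ 6 (mod 13), not 7.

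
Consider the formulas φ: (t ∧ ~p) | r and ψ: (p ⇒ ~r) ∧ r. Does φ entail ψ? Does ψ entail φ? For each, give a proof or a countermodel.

(⇒) fails; (⇐) holds.

[⇒] This fails. Under p = F, t = T, r = F, the left side is true but the right side is false.

[⇐] Assume the antecedent. If p is true, the antecedent cannot hold. If p is false, the antecedent forces (p = F, t = F, r = T) or (p = F, t = T, r = T), and (t ∧ ~p) | r holds there. Either way (t ∧ ~p) | r holds.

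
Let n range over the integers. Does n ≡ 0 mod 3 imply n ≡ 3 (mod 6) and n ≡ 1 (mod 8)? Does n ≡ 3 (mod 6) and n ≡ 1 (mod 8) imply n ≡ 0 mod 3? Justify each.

(⇐) If n ≡ 3 (mod 6) and n ≡ 1 (mod 8), then by the Chinese remainder theorem n ≡ 9 (mod 24). Since 9 ≡ 0 (mod 3) and 3 ∣ 24, we get n ≡ 0 (mod 3).

(⇒) This fails: n = 0 gives 0 ≡ 0 (mod 3) but 0 ≡ 0 (mod 6), so the conjunction on the right does not hold.

Only the reverse direction holds.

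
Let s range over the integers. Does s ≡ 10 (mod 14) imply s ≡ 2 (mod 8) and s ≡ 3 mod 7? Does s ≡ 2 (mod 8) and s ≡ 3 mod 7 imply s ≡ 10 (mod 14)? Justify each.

(⇒) fails; (⇐) holds.

Converse. If s ≡ 2 (mod 8) and s ≡ 3 (mod 7), then by the Chinese remainder theorem s ≡ 10 (mod 56). Since 10 ≡ 10 (mod 14) and 14 ∣ 56, we get s ≡ 10 (mod 14).

Forward direction. This fails: s = 24 gives 24 ≡ 10 (mod 14) but 24 ≡ 0 (mod 8), so the conjunction on the right does not hold.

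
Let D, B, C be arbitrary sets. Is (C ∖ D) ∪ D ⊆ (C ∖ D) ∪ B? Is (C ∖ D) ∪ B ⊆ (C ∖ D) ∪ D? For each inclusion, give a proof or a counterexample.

(⊆) fails and (⊇) fails.

(⊆) This inclusion fails. Take D = {1}, B = ∅, C = ∅; then 1 ∈ (C ∖ D) ∪ D but 1 ∉ (C ∖ D) ∪ B.

(⊇) This inclusion fails. Take D = ∅, B = {1}, C = ∅; then 1 ∈ (C ∖ D) ∪ B but 1 ∉ (C ∖ D) ∪ D.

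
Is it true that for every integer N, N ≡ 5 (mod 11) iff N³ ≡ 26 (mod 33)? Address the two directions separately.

The forward direction fails; the converse holds.

(→) This fails: take N = 16. Then 16 ≡ 5 (mod 11), but 16³ = 4096 ≡ 4 (mod 33), not 26.

(←) Conversely, the residues r modulo 33 with r³ ≡ 26 (mod 33) are exactly {5}, and each is ≡ 5 (mod 11).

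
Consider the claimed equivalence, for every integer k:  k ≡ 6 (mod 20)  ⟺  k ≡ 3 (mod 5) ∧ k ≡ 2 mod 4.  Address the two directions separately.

Neither implication holds.

[⇒] This fails: k = 6 gives 6 ≡ 6 (mod 20) but 6 ≡ 1 (mod 5), so the conjunction on the right does not hold.

[⇐] This fails: k = 18 satisfies both congruences on the right (18 ≡ 3 mod 5 and 18 ≡ 2 mod 4) yet 18 ≡ 18 (mod 20), not 6.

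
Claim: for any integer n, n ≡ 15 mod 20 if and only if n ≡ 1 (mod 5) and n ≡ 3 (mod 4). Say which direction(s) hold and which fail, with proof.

Both directions fail.

(⟹) This fails: n = 15 gives 15 ≡ 15 (mod 20) but 15 ≡ 0 (mod 5), so the conjunction on the right does not hold.

(⟸) This fails: n = 11 satisfies both congruences on the right (11 ≡ 1 mod 5 and 11 ≡ 3 mod 4) yet 11 ≡ 11 (mod 20), not 15.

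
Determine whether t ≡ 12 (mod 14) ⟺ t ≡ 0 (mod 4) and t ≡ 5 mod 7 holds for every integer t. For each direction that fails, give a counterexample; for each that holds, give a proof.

Only the converse holds.

(→) This fails: t = 26 gives 26 ≡ 12 (mod 14) but 26 ≡ 2 (mod 4), so the conjunction on the right does not hold.

(←) Conversely, if t ≡ 0 (mod 4) and t ≡ 5 (mod 7), then by the Chinese remainder theorem t ≡ 12 (mod 28). Since 12 ≡ 12 (mod 14) and 14 ∣ 28, we get t ≡ 12 (mod 14).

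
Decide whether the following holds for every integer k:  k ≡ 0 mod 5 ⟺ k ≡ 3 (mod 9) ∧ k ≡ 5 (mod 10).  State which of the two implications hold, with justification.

Only the reverse direction holds.

(⟹) This fails: k = 0 gives 0 ≡ 0 (mod 5) but 0 ≡ 0 (mod 9), so the conjunction on the right does not hold.

(⟸) Conversely, if k ≡ 3 (mod 9) and k ≡ 5 (mod 10), then by the Chinese remainder theorem k ≡ 75 (mod 90). Since 75 ≡ 0 (mod 5) and 5 ∣ 90, we get k ≡ 0 (mod 5).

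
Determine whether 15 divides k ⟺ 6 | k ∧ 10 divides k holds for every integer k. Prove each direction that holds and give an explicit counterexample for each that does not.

Forward direction. This fails: take k = 15. Certainly 15 ∣ 15, but 6 ∤ 15.

Converse. Suppose 6 ∣ k and 10 ∣ k. Any common multiple of 6 and 10 is a multiple of their lcm; here lcm(6, 10) = 6·10/gcd(6, 10) = 60/2 = 30, so 30 ∣ k. Since 15 ∣ 30, it follows that 15 ∣ k.

Only the converse holds.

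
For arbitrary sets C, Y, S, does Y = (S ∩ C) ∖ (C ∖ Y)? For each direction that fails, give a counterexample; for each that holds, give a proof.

The sets are not equal: only the reverse inclusion holds.

Forward inclusion. This inclusion fails. Take C = ∅, Y = {1}, S = ∅; then 1 ∈ Y but 1 ∉ (S ∩ C) ∖ (C ∖ Y).

Reverse inclusion. Let x ∈ (S ∩ C) ∖ (C ∖ Y). Then x ∈ C ∩ Y ∩ S, from which x ∈ Y.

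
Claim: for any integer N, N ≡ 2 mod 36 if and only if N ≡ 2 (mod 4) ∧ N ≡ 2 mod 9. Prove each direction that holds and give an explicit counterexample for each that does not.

(⟸) If N ≡ 2 (mod 4) and N ≡ 2 (mod 9), then by the Chinese remainder theorem N ≡ 2 (mod 36). This is exactly N ≡ 2 (mod 36).

(⟹) Suppose N ≡ 2 (mod 36); write N = 36j + 2. Since 4 ∣ 36, reducing mod 4 gives N ≡ 2 (mod 4); since 9 ∣ 36, reducing mod 9 gives N ≡ 2 (mod 9).

Equivalent; both directions hold.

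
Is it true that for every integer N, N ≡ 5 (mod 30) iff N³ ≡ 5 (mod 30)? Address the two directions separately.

Equivalent; both directions hold.

(⟹) Suppose N ≡ 5 (mod 30). Write N = 30j + 5. Then (30j + 5)³ = 27000j³ + 13500j² + 2250j + 125 = 30(900j³ + 450j² + 75j + 4) + 5, so N³ ≡ 5 (mod 30).

(⟸) Conversely, suppose N³ ≡ 5 (mod 30). The only residue r in {0, …, 29} with r³ ≡ 5 (mod 30) is r = 5, so N ≡ 5 (mod 30).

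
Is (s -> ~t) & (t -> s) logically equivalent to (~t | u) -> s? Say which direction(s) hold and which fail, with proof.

(⟹) This fails. Under u = F, t = F, s = F, the left side is true but the right side is false.

(⟸) This fails. Under u = F, t = T, s = F, the left side is false but the right side is true.

Both directions fail.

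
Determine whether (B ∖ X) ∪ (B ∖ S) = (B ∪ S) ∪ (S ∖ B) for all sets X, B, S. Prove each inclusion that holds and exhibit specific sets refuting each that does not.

Forward inclusion. Let x ∈ (B ∖ X) ∪ (B ∖ S). Then either x ∈ B and x ∉ X, S; or x ∈ X ∩ B and x ∉ S; or x ∈ B ∩ S and x ∉ X. In each case x ∈ (B ∪ S) ∪ (S ∖ B), so (B ∖ X) ∪ (B ∖ S) ⊆ (B ∪ S) ∪ (S ∖ B).

Reverse inclusion. This inclusion fails. Take X = ∅, B = ∅, S = {1}; then 1 ∈ (B ∪ S) ∪ (S ∖ B) but 1 ∉ (B ∖ X) ∪ (B ∖ S).

(⊆) holds; (⊇) fails.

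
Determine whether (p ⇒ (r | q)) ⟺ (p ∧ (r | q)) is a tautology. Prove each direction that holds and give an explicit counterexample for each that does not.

The forward direction fails; the converse holds.

Forward direction. This fails. Under p = F, r = F, q = F, the left side is true but the right side is false.

Converse. Assume the antecedent. If r is true, p ⇒ (r | q) reduces to true regardless of the other variables. If r is false, the antecedent forces (p = T, r = F, q = T), and p ⇒ (r | q) holds there. Either way p ⇒ (r | q) holds.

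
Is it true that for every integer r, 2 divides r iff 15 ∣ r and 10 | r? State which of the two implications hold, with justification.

(⟸) Suppose 15 ∣ r and 10 ∣ r. Any common multiple of 15 and 10 is a multiple of their lcm; here lcm(15, 10) = 15·10/gcd(15, 10) = 150/5 = 30, so 30 ∣ r. Since 2 ∣ 30, it follows that 2 ∣ r.

(⟹) This fails: take r = 2. Certainly 2 ∣ 2, but 15 ∤ 2.

The forward direction fails; the converse holds.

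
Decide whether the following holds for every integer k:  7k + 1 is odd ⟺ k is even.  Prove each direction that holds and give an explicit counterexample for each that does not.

(⟹) Suppose 7k + 1 is odd. Since 7 is odd, 7k and k have the same parity, so 7k + 1 ≡ k + 1 (mod 2). As 1 is odd, 7k + 1 is odd exactly when k is even. Thus k is even.

(⟸) Conversely, suppose k is even; write k = 2j. Then 7k + 1 = 7·(2j) + 1 = 2·7j + 1, which is odd.

Both directions hold; the statement is true.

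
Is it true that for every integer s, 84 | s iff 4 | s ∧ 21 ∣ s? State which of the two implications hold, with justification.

Both directions hold; the statement is true.

(⟹) If 84 ∣ s, write s = 84q. Since 84 = 21·4, s = 4·(21q), so 4 ∣ s; and since 84 = 4·21, s = 21·(4q), so 21 ∣ s.

(⟸) Suppose 4 ∣ s and 21 ∣ s. Any common multiple of 4 and 21 is a multiple of their lcm; here gcd(4, 21) = 1, so lcm(4, 21) = 4·21 = 84, so 84 ∣ s.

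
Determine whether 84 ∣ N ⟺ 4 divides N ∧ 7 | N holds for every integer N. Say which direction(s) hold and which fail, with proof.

Only the forward direction holds.

[⇒] If 84 ∣ N, write N = 84q. Since 84 = 21·4, N = 4·(21q), so 4 ∣ N; and since 84 = 12·7, N = 7·(12q), so 7 ∣ N.

[⇐] This fails: take N = 28. Both 4 ∣ 28 and 7 ∣ 28, yet 28 is not a multiple of 84 (since 28 = 0·84 + 28), so 84 ∤ 28.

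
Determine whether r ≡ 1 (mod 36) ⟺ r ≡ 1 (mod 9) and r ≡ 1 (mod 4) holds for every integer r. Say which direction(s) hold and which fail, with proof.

(→) Suppose r ≡ 1 (mod 36); write r = 36j + 1. Since 9 ∣ 36, reducing mod 9 gives r ≡ 1 (mod 9); since 4 ∣ 36, reducing mod 4 gives r ≡ 1 (mod 4).

(←) Conversely, if r ≡ 1 (mod 9) and r ≡ 1 (mod 4), then by the Chinese remainder theorem r ≡ 1 (mod 36). This is exactly r ≡ 1 (mod 36).

Both directions hold; the statement is true.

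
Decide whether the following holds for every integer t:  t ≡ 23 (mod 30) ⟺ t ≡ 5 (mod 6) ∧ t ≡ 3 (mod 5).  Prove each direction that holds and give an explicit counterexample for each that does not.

[⇐] If t ≡ 5 (mod 6) and t ≡ 3 (mod 5), then by the Chinese remainder theorem t ≡ 23 (mod 30). This is exactly t ≡ 23 (mod 30).

[⇒] Suppose t ≡ 23 (mod 30); write t = 30j + 23. Since 6 ∣ 30, reducing mod 6 gives t ≡ 23 ≡ 5 (mod 6); since 5 ∣ 30, reducing mod 5 gives t ≡ 23 ≡ 3 (mod 5).

Both implications hold.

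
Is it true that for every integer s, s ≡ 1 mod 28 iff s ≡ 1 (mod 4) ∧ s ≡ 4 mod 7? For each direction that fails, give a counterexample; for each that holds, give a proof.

Neither implication holds.

[⇒] This fails: s = 1 gives 1 ≡ 1 (mod 28) but 1 ≡ 1 (mod 7), so the conjunction on the right does not hold.

[⇐] This fails: s = 25 satisfies both congruences on the right (25 ≡ 1 mod 4 and 25 ≡ 4 mod 7) yet 25 ≡ 25 (mod 28), not 1.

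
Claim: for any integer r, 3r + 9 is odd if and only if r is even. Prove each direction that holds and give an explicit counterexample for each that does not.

(⇒) Suppose 3r + 9 is odd. Since 3 is odd, 3r and r have the same parity, so 3r + 9 ≡ r + 9 (mod 2). As 9 is odd, 3r + 9 is odd exactly when r is even. Thus r is even.

(⇐) Conversely, suppose r is even; write r = 2j. Then 3r + 9 = 3·(2j) + 9 = 2·3j + 9, which is odd.

Both directions hold; the statement is true.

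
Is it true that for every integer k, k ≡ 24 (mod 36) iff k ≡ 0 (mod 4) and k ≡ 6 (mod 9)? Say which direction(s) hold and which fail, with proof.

Forward direction. Suppose k ≡ 24 (mod 36); write k = 36j + 24. Since 4 ∣ 36, reducing mod 4 gives k ≡ 24 ≡ 0 (mod 4); since 9 ∣ 36, reducing mod 9 gives k ≡ 24 ≡ 6 (mod 9).

Converse. If k ≡ 0 (mod 4) and k ≡ 6 (mod 9), then by the Chinese remainder theorem k ≡ 24 (mod 36). This is exactly k ≡ 24 (mod 36).

Both directions hold; the statement is true.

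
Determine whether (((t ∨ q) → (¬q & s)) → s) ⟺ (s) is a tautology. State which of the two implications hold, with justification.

[⇐] Assume the antecedent. If q is true, ((t ∨ q) → (¬q & s)) → s reduces to true regardless of the other variables. If q is false, the antecedent forces (q = F, s = T, t = F) or (q = F, s = T, t = T), and ((t ∨ q) → (¬q & s)) → s holds there. Either way ((t ∨ q) → (¬q & s)) → s holds.

[⇒] This fails. Under q = T, s = F, t = F, the left side is true but the right side is false.

The forward direction fails; the converse holds.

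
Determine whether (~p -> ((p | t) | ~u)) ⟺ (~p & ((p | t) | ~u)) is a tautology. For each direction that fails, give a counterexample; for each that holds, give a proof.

(⇒) This fails. Under p = T, u = F, t = F, the left side is true but the right side is false.

(⇐) Assume the antecedent. If u is true, the antecedent forces (p = F, u = T, t = T), and ~p -> ((p | t) | ~u) holds there. If u is false, ~p -> ((p | t) | ~u) reduces to true regardless of the other variables. Either way ~p -> ((p | t) | ~u) holds.

Only the converse holds.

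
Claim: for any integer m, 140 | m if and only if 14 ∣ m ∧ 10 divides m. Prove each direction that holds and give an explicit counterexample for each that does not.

Not equivalent: only (⇒) holds.

(⟹) If 140 ∣ m, write m = 140q. Since 140 = 10·14, m = 14·(10q), so 14 ∣ m; and since 140 = 14·10, m = 10·(14q), so 10 ∣ m.

(⟸) This fails: take m = 70. Both 14 ∣ 70 and 10 ∣ 70, yet 70 is not a multiple of 140 (since 70 = 0·140 + 70), so 140 ∤ 70.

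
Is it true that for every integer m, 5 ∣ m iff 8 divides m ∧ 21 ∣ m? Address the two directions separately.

(⟹) This fails: take m = 5. Certainly 5 ∣ 5, but 8 ∤ 5.

(⟸) This fails: take m = 168. Both 8 ∣ 168 and 21 ∣ 168, yet 168 is not a multiple of 5 (since 168 = 33·5 + 3), so 5 ∤ 168.

Both directions fail.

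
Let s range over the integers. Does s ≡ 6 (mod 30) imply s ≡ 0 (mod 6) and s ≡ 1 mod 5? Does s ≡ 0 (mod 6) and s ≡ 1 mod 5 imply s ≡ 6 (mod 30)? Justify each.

Both directions hold.

Forward direction. Suppose s ≡ 6 (mod 30); write s = 30j + 6. Since 6 ∣ 30, reducing mod 6 gives s ≡ 6 ≡ 0 (mod 6); since 5 ∣ 30, reducing mod 5 gives s ≡ 6 ≡ 1 (mod 5).

Converse. If s ≡ 0 (mod 6) and s ≡ 1 (mod 5), then by the Chinese remainder theorem s ≡ 6 (mod 30). This is exactly s ≡ 6 (mod 30).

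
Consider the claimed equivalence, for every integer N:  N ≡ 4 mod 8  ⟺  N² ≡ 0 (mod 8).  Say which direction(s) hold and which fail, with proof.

(←) This fails: take N = 0. Then 0² = 0 ≡ 0 (mod 8), yet 0 ≡ 0 (mod 8), not 4.

(→) Suppose N ≡ 4 mod 8. Write N = 8j + 4. Then (8j + 4)² = 64j² + 64j + 16 = 8(8j² + 8j + 2) + 0, so N² ≡ 0 (mod 8).

The forward direction holds; the converse fails.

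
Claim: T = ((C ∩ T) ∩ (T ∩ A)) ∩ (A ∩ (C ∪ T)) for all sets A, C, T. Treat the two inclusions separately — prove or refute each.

(⊆) fails; (⊇) holds.

Forward inclusion. This inclusion fails. Take A = ∅, C = ∅, T = {1}; then 1 ∈ T but 1 ∉ ((C ∩ T) ∩ (T ∩ A)) ∩ (A ∩ (C ∪ T)).

Reverse inclusion. Let x ∈ ((C ∩ T) ∩ (T ∩ A)) ∩ (A ∩ (C ∪ T)). Then x ∈ A ∩ C ∩ T, from which x ∈ T.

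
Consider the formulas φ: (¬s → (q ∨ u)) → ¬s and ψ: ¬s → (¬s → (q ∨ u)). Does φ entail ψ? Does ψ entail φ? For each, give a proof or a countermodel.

[⇒] This fails. Under q = F, s = F, u = F, the left side is true but the right side is false.

[⇐] This fails. Under q = F, s = T, u = F, the left side is false but the right side is true.

Neither implication holds.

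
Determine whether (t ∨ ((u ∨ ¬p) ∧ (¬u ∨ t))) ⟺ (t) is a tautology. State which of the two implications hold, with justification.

Forward direction. This fails. Under u = F, t = F, p = F, the left side is true but the right side is false.

Converse. Assume the antecedent. If u is true, the antecedent forces (u = T, t = T, p = F) or (u = T, t = T, p = T), and t ∨ ((u ∨ ¬p) ∧ (¬u ∨ t)) holds there. If u is false, the antecedent forces (u = F, t = T, p = F) or (u = F, t = T, p = T), and t ∨ ((u ∨ ¬p) ∧ (¬u ∨ t)) holds there. Either way t ∨ ((u ∨ ¬p) ∧ (¬u ∨ t)) holds.

Only the reverse direction holds.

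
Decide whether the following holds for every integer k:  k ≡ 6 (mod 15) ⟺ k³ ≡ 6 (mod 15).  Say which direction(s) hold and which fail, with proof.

(⟹) Suppose k ≡ 6 (mod 15). Write k = 15j + 6. Then (15j + 6)³ = 3375j³ + 4050j² + 1620j + 216 = 15(225j³ + 270j² + 108j + 14) + 6, so k³ ≡ 6 (mod 15).

(⟸) Conversely, suppose k³ ≡ 6 (mod 15). The only residue r in {0, …, 14} with r³ ≡ 6 (mod 15) is r = 6, so k ≡ 6 (mod 15).

The biconditional holds.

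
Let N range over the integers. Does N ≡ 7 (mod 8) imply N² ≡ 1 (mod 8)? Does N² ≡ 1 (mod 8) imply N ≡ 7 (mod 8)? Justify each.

The forward direction holds; the converse fails.

[⇒] Suppose N ≡ 7 (mod 8). Write N = 8j + 7. Then (8j + 7)² = 64j² + 112j + 49 = 8(8j² + 14j + 6) + 1, so N² ≡ 1 (mod 8).

[⇐] This fails: take N = 1. Then 1² = 1 ≡ 1 (mod 8), yet 1 ≡ 1 (mod 8), not 7.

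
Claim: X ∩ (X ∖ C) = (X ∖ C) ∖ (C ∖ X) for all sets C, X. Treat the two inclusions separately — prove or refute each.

(⟹) Let x ∈ X ∩ (X ∖ C). Then x ∈ X and x ∉ C, from which x ∈ (X ∖ C) ∖ (C ∖ X).

(⟸) Let x ∈ (X ∖ C) ∖ (C ∖ X). Then x ∈ X and x ∉ C, from which x ∈ X ∩ (X ∖ C).

The two sets are equal.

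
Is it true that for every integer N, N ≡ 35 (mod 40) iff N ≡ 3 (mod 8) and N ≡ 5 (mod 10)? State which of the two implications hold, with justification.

[⇒] Suppose N ≡ 35 (mod 40); write N = 40j + 35. Since 8 ∣ 40, reducing mod 8 gives N ≡ 35 ≡ 3 (mod 8); since 10 ∣ 40, reducing mod 10 gives N ≡ 35 ≡ 5 (mod 10).

[⇐] Conversely, if N ≡ 3 (mod 8) and N ≡ 5 (mod 10), then by the Chinese remainder theorem N ≡ 35 (mod 40). This is exactly N ≡ 35 (mod 40).

The biconditional holds.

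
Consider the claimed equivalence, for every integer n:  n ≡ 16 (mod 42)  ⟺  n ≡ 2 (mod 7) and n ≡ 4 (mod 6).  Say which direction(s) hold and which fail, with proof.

Both implications hold.

(⇒) Suppose n ≡ 16 (mod 42); write n = 42j + 16. Since 7 ∣ 42, reducing mod 7 gives n ≡ 16 ≡ 2 (mod 7); since 6 ∣ 42, reducing mod 6 gives n ≡ 16 ≡ 4 (mod 6).

(⇐) Conversely, if n ≡ 2 (mod 7) and n ≡ 4 (mod 6), then by the Chinese remainder theorem n ≡ 16 (mod 42). This is exactly n ≡ 16 (mod 42).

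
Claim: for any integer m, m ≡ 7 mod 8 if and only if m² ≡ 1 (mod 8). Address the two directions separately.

(⟹) Suppose m ≡ 7 mod 8. Write m = 8j + 7. Then (8j + 7)² = 64j² + 112j + 49 = 8(8j² + 14j + 6) + 1, so m² ≡ 1 (mod 8).

(⟸) This fails: take m = 1. Then 1² = 1 ≡ 1 (mod 8), yet 1 ≡ 1 (mod 8), not 7.

Only the forward implication holds.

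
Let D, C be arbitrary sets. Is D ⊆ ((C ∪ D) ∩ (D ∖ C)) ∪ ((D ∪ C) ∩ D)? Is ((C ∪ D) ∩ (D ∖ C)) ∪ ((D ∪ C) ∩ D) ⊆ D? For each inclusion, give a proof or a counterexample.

The two sets are equal.

(⟸) Let x ∈ ((C ∪ D) ∩ (D ∖ C)) ∪ ((D ∪ C) ∩ D). Then either x ∈ D and x ∉ C; or x ∈ D ∩ C. In each case x ∈ D, so ((C ∪ D) ∩ (D ∖ C)) ∪ ((D ∪ C) ∩ D) ⊆ D.

(⟹) Let x ∈ D. Then either x ∈ D and x ∉ C; or x ∈ D ∩ C. In each case x ∈ ((C ∪ D) ∩ (D ∖ C)) ∪ ((D ∪ C) ∩ D), so D ⊆ ((C ∪ D) ∩ (D ∖ C)) ∪ ((D ∪ C) ∩ D).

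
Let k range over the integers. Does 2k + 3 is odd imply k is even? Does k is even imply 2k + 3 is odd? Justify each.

[⇒] This fails: take k = 7. Then 2k + 3 = 17, which is odd, yet k = 7 is odd, not even.

[⇐] Suppose k is even. Since 2 is even, 2k is even for every k, so 2k + 3 has the same parity as 3, which is odd. Hence 2k + 3 is odd.

Only the reverse direction holds.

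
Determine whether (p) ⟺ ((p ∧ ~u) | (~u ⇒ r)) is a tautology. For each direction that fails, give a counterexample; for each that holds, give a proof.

(→) Assume the antecedent. If u is true, (p ∧ ~u) | (~u ⇒ r) reduces to true regardless of the other variables. If u is false, the antecedent forces (u = F, r = F, p = T) or (u = F, r = T, p = T), and (p ∧ ~u) | (~u ⇒ r) holds there. Either way (p ∧ ~u) | (~u ⇒ r) holds.

(←) This fails. Under u = T, r = F, p = F, the left side is false but the right side is true.

(⇒) holds; (⇐) fails.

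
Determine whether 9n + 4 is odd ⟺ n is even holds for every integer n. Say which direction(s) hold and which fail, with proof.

Neither direction holds.

(⇒) This fails: n = 1 gives 9n + 4 = 13, which is odd, but 1 is odd, not even.

(⇐) This also fails: n = 0 is even, but 9n + 4 = 4 is even, not odd.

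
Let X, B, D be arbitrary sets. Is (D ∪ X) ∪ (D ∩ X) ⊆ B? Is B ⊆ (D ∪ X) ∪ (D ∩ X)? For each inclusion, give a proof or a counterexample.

(⊆) fails and (⊇) fails.

(⟹) This inclusion fails. Take X = {1}, B = ∅, D = ∅; then 1 ∈ (D ∪ X) ∪ (D ∩ X) but 1 ∉ B.

(⟸) This inclusion fails. Take X = ∅, B = {1}, D = ∅; then 1 ∈ B but 1 ∉ (D ∪ X) ∪ (D ∩ X).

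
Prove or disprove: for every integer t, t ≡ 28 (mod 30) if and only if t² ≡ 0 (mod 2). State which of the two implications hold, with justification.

The forward direction holds; the converse fails.

(⟹) Suppose t ≡ 28 (mod 30). Then t² ≡ 28² = 784 (mod 30), and since 2 ∣ 30, also t² ≡ 0 (mod 2).

(⟸) This fails: take t = 0. Then 0² = 0 ≡ 0 (mod 2), yet 0 ≡ 0 (mod 30), not 28.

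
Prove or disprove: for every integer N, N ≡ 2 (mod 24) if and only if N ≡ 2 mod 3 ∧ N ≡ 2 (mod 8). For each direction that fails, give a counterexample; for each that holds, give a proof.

Both implications hold.

Forward direction. Suppose N ≡ 2 (mod 24); write N = 24j + 2. Since 3 ∣ 24, reducing mod 3 gives N ≡ 2 (mod 3); since 8 ∣ 24, reducing mod 8 gives N ≡ 2 (mod 8).

Converse. If N ≡ 2 (mod 3) and N ≡ 2 (mod 8), then by the Chinese remainder theorem N ≡ 2 (mod 24). This is exactly N ≡ 2 (mod 24).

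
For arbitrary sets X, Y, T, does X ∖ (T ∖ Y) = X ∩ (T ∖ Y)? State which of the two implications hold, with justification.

Neither inclusion holds.

(⟹) This inclusion fails. Take X = {1}, Y = ∅, T = ∅; then 1 ∈ X ∖ (T ∖ Y) but 1 ∉ X ∩ (T ∖ Y).

(⟸) This inclusion fails. Take X = {1}, Y = ∅, T = {1}; then 1 ∈ X ∩ (T ∖ Y) but 1 ∉ X ∖ (T ∖ Y).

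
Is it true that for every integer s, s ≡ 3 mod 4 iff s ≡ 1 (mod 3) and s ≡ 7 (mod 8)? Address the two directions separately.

(⇒) This fails: s = 3 gives 3 ≡ 3 (mod 4) but 3 ≡ 0 (mod 3), so the conjunction on the right does not hold.

(⇐) Conversely, if s ≡ 1 (mod 3) and s ≡ 7 (mod 8), then by the Chinese remainder theorem s ≡ 7 (mod 24). Since 7 ≡ 3 (mod 4) and 4 ∣ 24, we get s ≡ 3 (mod 4).

Not equivalent: only (⇐) holds.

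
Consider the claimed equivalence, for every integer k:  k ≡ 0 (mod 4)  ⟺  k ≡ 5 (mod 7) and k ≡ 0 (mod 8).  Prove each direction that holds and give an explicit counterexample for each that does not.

Only the reverse direction holds.

Converse. If k ≡ 5 (mod 7) and k ≡ 0 (mod 8), then by the Chinese remainder theorem k ≡ 40 (mod 56). Since 40 ≡ 0 (mod 4) and 4 ∣ 56, we get k ≡ 0 (mod 4).

Forward direction. This fails: k = 0 gives 0 ≡ 0 (mod 4) but 0 ≡ 0 (mod 7), so the conjunction on the right does not hold.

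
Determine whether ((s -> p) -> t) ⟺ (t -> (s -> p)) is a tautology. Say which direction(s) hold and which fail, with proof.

Neither implication holds.

(⇒) This fails. Under t = T, s = T, p = F, the left side is true but the right side is false.

(⇐) This fails. Under t = F, s = F, p = F, the left side is false but the right side is true.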